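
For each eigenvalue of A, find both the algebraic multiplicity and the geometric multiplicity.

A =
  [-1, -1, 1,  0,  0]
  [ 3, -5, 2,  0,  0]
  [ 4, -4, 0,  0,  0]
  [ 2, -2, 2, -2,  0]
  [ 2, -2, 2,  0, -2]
λ = -2: alg = 5, geom = 3

Step 1 — factor the characteristic polynomial to read off the algebraic multiplicities:
  χ_A(x) = (x + 2)^5

Step 2 — compute geometric multiplicities via the rank-nullity identity g(λ) = n − rank(A − λI):
  rank(A − (-2)·I) = 2, so dim ker(A − (-2)·I) = n − 2 = 3

Summary:
  λ = -2: algebraic multiplicity = 5, geometric multiplicity = 3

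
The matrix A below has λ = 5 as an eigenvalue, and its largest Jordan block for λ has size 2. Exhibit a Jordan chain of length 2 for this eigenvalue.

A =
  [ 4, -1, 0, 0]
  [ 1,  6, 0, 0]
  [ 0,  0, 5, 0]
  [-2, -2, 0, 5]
A Jordan chain for λ = 5 of length 2:
v_1 = (-1, 1, 0, -2)ᵀ
v_2 = (1, 0, 0, 0)ᵀ

Let N = A − (5)·I. We want v_2 with N^2 v_2 = 0 but N^1 v_2 ≠ 0; then v_{j-1} := N · v_j for j = 2, …, 2.

Pick v_2 = (1, 0, 0, 0)ᵀ.
Then v_1 = N · v_2 = (-1, 1, 0, -2)ᵀ.

Sanity check: (A − (5)·I) v_1 = (0, 0, 0, 0)ᵀ = 0. ✓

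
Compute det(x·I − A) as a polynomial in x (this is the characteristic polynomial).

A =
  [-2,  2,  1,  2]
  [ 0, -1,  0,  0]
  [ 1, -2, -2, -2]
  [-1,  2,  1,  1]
x^4 + 4*x^3 + 6*x^2 + 4*x + 1

Expanding det(x·I − A) (e.g. by cofactor expansion or by noting that A is similar to its Jordan form J, which has the same characteristic polynomial as A) gives
  χ_A(x) = x^4 + 4*x^3 + 6*x^2 + 4*x + 1
which factors as (x + 1)^4. The eigenvalues (with algebraic multiplicities) are λ = -1 with multiplicity 4.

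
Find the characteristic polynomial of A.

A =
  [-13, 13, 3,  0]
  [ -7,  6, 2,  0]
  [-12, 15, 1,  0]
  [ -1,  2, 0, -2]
x^4 + 8*x^3 + 24*x^2 + 32*x + 16

Expanding det(x·I − A) (e.g. by cofactor expansion or by noting that A is similar to its Jordan form J, which has the same characteristic polynomial as A) gives
  χ_A(x) = x^4 + 8*x^3 + 24*x^2 + 32*x + 16
which factors as (x + 2)^4. The eigenvalues (with algebraic multiplicities) are λ = -2 with multiplicity 4.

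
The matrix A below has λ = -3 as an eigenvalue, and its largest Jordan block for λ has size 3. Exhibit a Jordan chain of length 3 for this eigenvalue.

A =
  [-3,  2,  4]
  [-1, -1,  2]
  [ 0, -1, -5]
A Jordan chain for λ = -3 of length 3:
v_1 = (-2, -2, 1)ᵀ
v_2 = (0, -1, 0)ᵀ
v_3 = (1, 0, 0)ᵀ

Let N = A − (-3)·I. We want v_3 with N^3 v_3 = 0 but N^2 v_3 ≠ 0; then v_{j-1} := N · v_j for j = 3, …, 2.

Pick v_3 = (1, 0, 0)ᵀ.
Then v_2 = N · v_3 = (0, -1, 0)ᵀ.
Then v_1 = N · v_2 = (-2, -2, 1)ᵀ.

Sanity check: (A − (-3)·I) v_1 = (0, 0, 0)ᵀ = 0. ✓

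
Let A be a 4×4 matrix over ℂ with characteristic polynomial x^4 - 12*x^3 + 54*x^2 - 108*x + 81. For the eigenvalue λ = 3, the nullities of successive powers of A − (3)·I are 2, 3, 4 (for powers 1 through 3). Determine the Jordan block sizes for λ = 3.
Block sizes for λ = 3: [3, 1]

From the dimensions of kernels of powers, the number of Jordan blocks of size at least j is d_j − d_{j−1} where d_j = dim ker(N^j) (with d_0 = 0). Computing the differences gives [2, 1, 1].
The number of blocks of size exactly k is (#blocks of size ≥ k) − (#blocks of size ≥ k + 1), so the partition is: 1 block(s) of size 1, 1 block(s) of size 3.
In nonincreasing order the block sizes are [3, 1].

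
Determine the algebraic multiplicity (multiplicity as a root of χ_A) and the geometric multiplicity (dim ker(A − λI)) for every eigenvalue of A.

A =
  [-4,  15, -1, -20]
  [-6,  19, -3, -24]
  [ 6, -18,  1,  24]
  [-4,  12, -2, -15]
λ = -2: alg = 1, geom = 1; λ = 1: alg = 3, geom = 2

Step 1 — factor the characteristic polynomial to read off the algebraic multiplicities:
  χ_A(x) = (x - 1)^3*(x + 2)

Step 2 — compute geometric multiplicities via the rank-nullity identity g(λ) = n − rank(A − λI):
  rank(A − (-2)·I) = 3, so dim ker(A − (-2)·I) = n − 3 = 1
  rank(A − (1)·I) = 2, so dim ker(A − (1)·I) = n − 2 = 2

Summary:
  λ = -2: algebraic multiplicity = 1, geometric multiplicity = 1
  λ = 1: algebraic multiplicity = 3, geometric multiplicity = 2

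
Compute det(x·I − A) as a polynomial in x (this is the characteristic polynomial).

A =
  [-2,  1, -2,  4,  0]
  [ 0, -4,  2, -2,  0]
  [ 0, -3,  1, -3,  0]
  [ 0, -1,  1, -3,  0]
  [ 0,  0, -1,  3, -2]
x^5 + 10*x^4 + 40*x^3 + 80*x^2 + 80*x + 32

Expanding det(x·I − A) (e.g. by cofactor expansion or by noting that A is similar to its Jordan form J, which has the same characteristic polynomial as A) gives
  χ_A(x) = x^5 + 10*x^4 + 40*x^3 + 80*x^2 + 80*x + 32
which factors as (x + 2)^5. The eigenvalues (with algebraic multiplicities) are λ = -2 with multiplicity 5.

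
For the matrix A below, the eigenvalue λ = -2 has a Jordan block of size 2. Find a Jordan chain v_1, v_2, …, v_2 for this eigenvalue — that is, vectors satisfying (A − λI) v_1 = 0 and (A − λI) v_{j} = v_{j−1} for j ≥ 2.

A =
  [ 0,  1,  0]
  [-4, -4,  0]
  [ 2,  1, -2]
A Jordan chain for λ = -2 of length 2:
v_1 = (2, -4, 2)ᵀ
v_2 = (1, 0, 0)ᵀ

Let N = A − (-2)·I. We want v_2 with N^2 v_2 = 0 but N^1 v_2 ≠ 0; then v_{j-1} := N · v_j for j = 2, …, 2.

Pick v_2 = (1, 0, 0)ᵀ.
Then v_1 = N · v_2 = (2, -4, 2)ᵀ.

Sanity check: (A − (-2)·I) v_1 = (0, 0, 0)ᵀ = 0. ✓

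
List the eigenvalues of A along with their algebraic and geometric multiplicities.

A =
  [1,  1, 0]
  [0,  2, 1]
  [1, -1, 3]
λ = 2: alg = 3, geom = 1

Step 1 — factor the characteristic polynomial to read off the algebraic multiplicities:
  χ_A(x) = (x - 2)^3

Step 2 — compute geometric multiplicities via the rank-nullity identity g(λ) = n − rank(A − λI):
  rank(A − (2)·I) = 2, so dim ker(A − (2)·I) = n − 2 = 1

Summary:
  λ = 2: algebraic multiplicity = 3, geometric multiplicity = 1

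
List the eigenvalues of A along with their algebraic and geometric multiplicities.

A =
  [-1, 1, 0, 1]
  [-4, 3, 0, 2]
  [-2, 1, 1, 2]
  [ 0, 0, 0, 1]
λ = 1: alg = 4, geom = 2

Step 1 — factor the characteristic polynomial to read off the algebraic multiplicities:
  χ_A(x) = (x - 1)^4

Step 2 — compute geometric multiplicities via the rank-nullity identity g(λ) = n − rank(A − λI):
  rank(A − (1)·I) = 2, so dim ker(A − (1)·I) = n − 2 = 2

Summary:
  λ = 1: algebraic multiplicity = 4, geometric multiplicity = 2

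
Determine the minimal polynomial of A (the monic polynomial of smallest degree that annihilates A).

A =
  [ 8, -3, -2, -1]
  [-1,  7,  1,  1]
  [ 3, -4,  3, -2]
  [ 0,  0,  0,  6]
x^3 - 18*x^2 + 108*x - 216

The characteristic polynomial is χ_A(x) = (x - 6)^4, so the eigenvalues are known. The minimal polynomial is
  m_A(x) = Π_λ (x − λ)^{k_λ}
where k_λ is the size of the *largest* Jordan block for λ (equivalently, the smallest k with (A − λI)^k v = 0 for every generalised eigenvector v of λ).

  λ = 6: largest Jordan block has size 3, contributing (x − 6)^3

So m_A(x) = (x - 6)^3 = x^3 - 18*x^2 + 108*x - 216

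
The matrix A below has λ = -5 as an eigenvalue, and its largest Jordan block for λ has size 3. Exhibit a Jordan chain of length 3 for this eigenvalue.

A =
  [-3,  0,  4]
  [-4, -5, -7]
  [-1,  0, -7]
A Jordan chain for λ = -5 of length 3:
v_1 = (0, -1, 0)ᵀ
v_2 = (2, -4, -1)ᵀ
v_3 = (1, 0, 0)ᵀ

Let N = A − (-5)·I. We want v_3 with N^3 v_3 = 0 but N^2 v_3 ≠ 0; then v_{j-1} := N · v_j for j = 3, …, 2.

Pick v_3 = (1, 0, 0)ᵀ.
Then v_2 = N · v_3 = (2, -4, -1)ᵀ.
Then v_1 = N · v_2 = (0, -1, 0)ᵀ.

Sanity check: (A − (-5)·I) v_1 = (0, 0, 0)ᵀ = 0. ✓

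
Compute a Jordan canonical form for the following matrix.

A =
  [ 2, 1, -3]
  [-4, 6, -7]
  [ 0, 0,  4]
J_3(4)

The characteristic polynomial is
  det(x·I − A) = x^3 - 12*x^2 + 48*x - 64 = (x - 4)^3

Eigenvalues and multiplicities (the geometric multiplicity of λ is n − rank(A − λI), which equals the number of Jordan blocks for λ):
  λ = 4: algebraic multiplicity = 3, geometric multiplicity = 1

Determining the block sizes for each eigenvalue:
  λ = 4: one block (gm = 1), so the single block has size am = 3 → block sizes [3]

Assembling the blocks gives a Jordan form
J =
  [4, 1, 0]
  [0, 4, 1]
  [0, 0, 4]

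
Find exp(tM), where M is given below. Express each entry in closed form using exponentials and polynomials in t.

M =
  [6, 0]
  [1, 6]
e^{tM} =
  [exp(6*t), 0]
  [t*exp(6*t), exp(6*t)]

Strategy: write M = P · J · P⁻¹ where J is a Jordan canonical form, so e^{tM} = P · e^{tJ} · P⁻¹, and e^{tJ} can be computed block-by-block.

M has Jordan form
J =
  [6, 1]
  [0, 6]
(up to reordering of blocks).

Per-block formulas:
  For a 2×2 Jordan block J_2(6): exp(t · J_2(6)) = e^(6t)·(I + t·N), where N is the 2×2 nilpotent shift.

After assembling e^{tJ} and conjugating by P, we get:

e^{tM} =
  [exp(6*t), 0]
  [t*exp(6*t), exp(6*t)]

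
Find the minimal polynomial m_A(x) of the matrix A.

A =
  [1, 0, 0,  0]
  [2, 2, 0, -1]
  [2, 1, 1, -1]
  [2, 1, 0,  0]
x^2 - 2*x + 1

The characteristic polynomial is χ_A(x) = (x - 1)^4, so the eigenvalues are known. The minimal polynomial is
  m_A(x) = Π_λ (x − λ)^{k_λ}
where k_λ is the size of the *largest* Jordan block for λ (equivalently, the smallest k with (A − λI)^k v = 0 for every generalised eigenvector v of λ).

  λ = 1: largest Jordan block has size 2, contributing (x − 1)^2

So m_A(x) = (x - 1)^2 = x^2 - 2*x + 1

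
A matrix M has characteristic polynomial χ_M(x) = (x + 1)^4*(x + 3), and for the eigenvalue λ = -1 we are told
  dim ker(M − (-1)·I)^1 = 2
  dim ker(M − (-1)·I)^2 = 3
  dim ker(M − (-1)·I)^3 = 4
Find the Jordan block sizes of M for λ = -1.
Block sizes for λ = -1: [3, 1]

From the dimensions of kernels of powers, the number of Jordan blocks of size at least j is d_j − d_{j−1} where d_j = dim ker(N^j) (with d_0 = 0). Computing the differences gives [2, 1, 1].
The number of blocks of size exactly k is (#blocks of size ≥ k) − (#blocks of size ≥ k + 1), so the partition is: 1 block(s) of size 1, 1 block(s) of size 3.
In nonincreasing order the block sizes are [3, 1].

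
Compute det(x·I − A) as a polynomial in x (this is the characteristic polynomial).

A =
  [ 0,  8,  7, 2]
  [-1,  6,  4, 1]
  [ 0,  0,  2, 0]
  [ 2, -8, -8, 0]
x^4 - 8*x^3 + 24*x^2 - 32*x + 16

Expanding det(x·I − A) (e.g. by cofactor expansion or by noting that A is similar to its Jordan form J, which has the same characteristic polynomial as A) gives
  χ_A(x) = x^4 - 8*x^3 + 24*x^2 - 32*x + 16
which factors as (x - 2)^4. The eigenvalues (with algebraic multiplicities) are λ = 2 with multiplicity 4.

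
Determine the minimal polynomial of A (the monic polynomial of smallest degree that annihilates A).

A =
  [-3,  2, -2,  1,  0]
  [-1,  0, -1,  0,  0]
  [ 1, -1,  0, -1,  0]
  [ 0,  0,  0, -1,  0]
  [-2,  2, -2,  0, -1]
x^2 + 2*x + 1

The characteristic polynomial is χ_A(x) = (x + 1)^5, so the eigenvalues are known. The minimal polynomial is
  m_A(x) = Π_λ (x − λ)^{k_λ}
where k_λ is the size of the *largest* Jordan block for λ (equivalently, the smallest k with (A − λI)^k v = 0 for every generalised eigenvector v of λ).

  λ = -1: largest Jordan block has size 2, contributing (x + 1)^2

So m_A(x) = (x + 1)^2 = x^2 + 2*x + 1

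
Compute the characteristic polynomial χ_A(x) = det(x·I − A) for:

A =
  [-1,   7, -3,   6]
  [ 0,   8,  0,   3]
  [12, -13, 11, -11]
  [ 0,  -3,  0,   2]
x^4 - 20*x^3 + 150*x^2 - 500*x + 625

Expanding det(x·I − A) (e.g. by cofactor expansion or by noting that A is similar to its Jordan form J, which has the same characteristic polynomial as A) gives
  χ_A(x) = x^4 - 20*x^3 + 150*x^2 - 500*x + 625
which factors as (x - 5)^4. The eigenvalues (with algebraic multiplicities) are λ = 5 with multiplicity 4.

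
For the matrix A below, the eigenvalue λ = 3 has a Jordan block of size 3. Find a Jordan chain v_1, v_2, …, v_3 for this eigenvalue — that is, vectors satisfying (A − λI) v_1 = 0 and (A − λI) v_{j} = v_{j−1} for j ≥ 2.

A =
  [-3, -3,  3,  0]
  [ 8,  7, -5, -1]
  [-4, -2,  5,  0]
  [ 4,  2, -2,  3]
A Jordan chain for λ = 3 of length 3:
v_1 = (3, -4, 2, -2)ᵀ
v_2 = (3, -5, 2, -2)ᵀ
v_3 = (0, 0, 1, 0)ᵀ

Let N = A − (3)·I. We want v_3 with N^3 v_3 = 0 but N^2 v_3 ≠ 0; then v_{j-1} := N · v_j for j = 3, …, 2.

Pick v_3 = (0, 0, 1, 0)ᵀ.
Then v_2 = N · v_3 = (3, -5, 2, -2)ᵀ.
Then v_1 = N · v_2 = (3, -4, 2, -2)ᵀ.

Sanity check: (A − (3)·I) v_1 = (0, 0, 0, 0)ᵀ = 0. ✓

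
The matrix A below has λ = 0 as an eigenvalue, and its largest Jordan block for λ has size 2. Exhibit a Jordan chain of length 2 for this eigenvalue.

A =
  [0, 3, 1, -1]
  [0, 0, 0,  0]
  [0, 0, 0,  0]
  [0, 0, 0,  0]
A Jordan chain for λ = 0 of length 2:
v_1 = (3, 0, 0, 0)ᵀ
v_2 = (0, 1, 0, 0)ᵀ

Let N = A − (0)·I. We want v_2 with N^2 v_2 = 0 but N^1 v_2 ≠ 0; then v_{j-1} := N · v_j for j = 2, …, 2.

Pick v_2 = (0, 1, 0, 0)ᵀ.
Then v_1 = N · v_2 = (3, 0, 0, 0)ᵀ.

Sanity check: (A − (0)·I) v_1 = (0, 0, 0, 0)ᵀ = 0. ✓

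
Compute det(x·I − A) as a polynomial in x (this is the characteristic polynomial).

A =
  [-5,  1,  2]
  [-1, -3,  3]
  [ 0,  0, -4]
x^3 + 12*x^2 + 48*x + 64

Expanding det(x·I − A) (e.g. by cofactor expansion or by noting that A is similar to its Jordan form J, which has the same characteristic polynomial as A) gives
  χ_A(x) = x^3 + 12*x^2 + 48*x + 64
which factors as (x + 4)^3. The eigenvalues (with algebraic multiplicities) are λ = -4 with multiplicity 3.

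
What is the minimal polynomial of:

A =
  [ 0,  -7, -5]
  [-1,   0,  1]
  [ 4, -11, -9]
x^3 + 9*x^2 + 24*x + 20

The characteristic polynomial is χ_A(x) = (x + 2)^2*(x + 5), so the eigenvalues are known. The minimal polynomial is
  m_A(x) = Π_λ (x − λ)^{k_λ}
where k_λ is the size of the *largest* Jordan block for λ (equivalently, the smallest k with (A − λI)^k v = 0 for every generalised eigenvector v of λ).

  λ = -5: largest Jordan block has size 1, contributing (x + 5)
  λ = -2: largest Jordan block has size 2, contributing (x + 2)^2

So m_A(x) = (x + 2)^2*(x + 5) = x^3 + 9*x^2 + 24*x + 20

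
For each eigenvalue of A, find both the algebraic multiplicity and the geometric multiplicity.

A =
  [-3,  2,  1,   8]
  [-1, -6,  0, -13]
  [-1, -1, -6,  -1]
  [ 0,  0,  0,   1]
λ = -5: alg = 3, geom = 1; λ = 1: alg = 1, geom = 1

Step 1 — factor the characteristic polynomial to read off the algebraic multiplicities:
  χ_A(x) = (x - 1)*(x + 5)^3

Step 2 — compute geometric multiplicities via the rank-nullity identity g(λ) = n − rank(A − λI):
  rank(A − (-5)·I) = 3, so dim ker(A − (-5)·I) = n − 3 = 1
  rank(A − (1)·I) = 3, so dim ker(A − (1)·I) = n − 3 = 1

Summary:
  λ = -5: algebraic multiplicity = 3, geometric multiplicity = 1
  λ = 1: algebraic multiplicity = 1, geometric multiplicity = 1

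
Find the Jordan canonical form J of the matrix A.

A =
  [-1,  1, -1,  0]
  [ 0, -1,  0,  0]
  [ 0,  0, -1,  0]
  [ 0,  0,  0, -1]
J_2(-1) ⊕ J_1(-1) ⊕ J_1(-1)

The characteristic polynomial is
  det(x·I − A) = x^4 + 4*x^3 + 6*x^2 + 4*x + 1 = (x + 1)^4

Eigenvalues and multiplicities (the geometric multiplicity of λ is n − rank(A − λI), which equals the number of Jordan blocks for λ):
  λ = -1: algebraic multiplicity = 4, geometric multiplicity = 3

Determining the block sizes for each eigenvalue:
  λ = -1: 3 blocks summing to 4 forces exactly one block of size 2 and the rest size 1 → block sizes [2, 1, 1]

Assembling the blocks gives a Jordan form
J =
  [-1,  1,  0,  0]
  [ 0, -1,  0,  0]
  [ 0,  0, -1,  0]
  [ 0,  0,  0, -1]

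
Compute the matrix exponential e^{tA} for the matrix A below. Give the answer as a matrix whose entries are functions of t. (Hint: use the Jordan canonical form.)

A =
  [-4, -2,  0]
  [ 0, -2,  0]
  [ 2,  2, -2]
e^{tA} =
  [exp(-4*t), -exp(-2*t) + exp(-4*t), 0]
  [0, exp(-2*t), 0]
  [exp(-2*t) - exp(-4*t), exp(-2*t) - exp(-4*t), exp(-2*t)]

Strategy: write A = P · J · P⁻¹ where J is a Jordan canonical form, so e^{tA} = P · e^{tJ} · P⁻¹, and e^{tJ} can be computed block-by-block.

A has Jordan form
J =
  [-4,  0,  0]
  [ 0, -2,  0]
  [ 0,  0, -2]
(up to reordering of blocks).

Per-block formulas:
  For a 1×1 block at λ = -2: exp(t · [-2]) = [e^(-2t)].
  For a 1×1 block at λ = -4: exp(t · [-4]) = [e^(-4t)].

After assembling e^{tJ} and conjugating by P, we get:

e^{tA} =
  [exp(-4*t), -exp(-2*t) + exp(-4*t), 0]
  [0, exp(-2*t), 0]
  [exp(-2*t) - exp(-4*t), exp(-2*t) - exp(-4*t), exp(-2*t)]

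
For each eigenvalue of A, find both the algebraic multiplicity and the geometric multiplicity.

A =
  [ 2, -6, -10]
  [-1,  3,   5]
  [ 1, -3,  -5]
λ = 0: alg = 3, geom = 2

Step 1 — factor the characteristic polynomial to read off the algebraic multiplicities:
  χ_A(x) = x^3

Step 2 — compute geometric multiplicities via the rank-nullity identity g(λ) = n − rank(A − λI):
  rank(A − (0)·I) = 1, so dim ker(A − (0)·I) = n − 1 = 2

Summary:
  λ = 0: algebraic multiplicity = 3, geometric multiplicity = 2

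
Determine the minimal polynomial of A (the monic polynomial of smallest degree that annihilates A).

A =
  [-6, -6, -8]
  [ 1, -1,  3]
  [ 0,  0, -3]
x^3 + 10*x^2 + 33*x + 36

The characteristic polynomial is χ_A(x) = (x + 3)^2*(x + 4), so the eigenvalues are known. The minimal polynomial is
  m_A(x) = Π_λ (x − λ)^{k_λ}
where k_λ is the size of the *largest* Jordan block for λ (equivalently, the smallest k with (A − λI)^k v = 0 for every generalised eigenvector v of λ).

  λ = -4: largest Jordan block has size 1, contributing (x + 4)
  λ = -3: largest Jordan block has size 2, contributing (x + 3)^2

So m_A(x) = (x + 3)^2*(x + 4) = x^3 + 10*x^2 + 33*x + 36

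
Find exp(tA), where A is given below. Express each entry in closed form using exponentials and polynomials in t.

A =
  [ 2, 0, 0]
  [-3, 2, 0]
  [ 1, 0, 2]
e^{tA} =
  [exp(2*t), 0, 0]
  [-3*t*exp(2*t), exp(2*t), 0]
  [t*exp(2*t), 0, exp(2*t)]

Strategy: write A = P · J · P⁻¹ where J is a Jordan canonical form, so e^{tA} = P · e^{tJ} · P⁻¹, and e^{tJ} can be computed block-by-block.

A has Jordan form
J =
  [2, 1, 0]
  [0, 2, 0]
  [0, 0, 2]
(up to reordering of blocks).

Per-block formulas:
  For a 2×2 Jordan block J_2(2): exp(t · J_2(2)) = e^(2t)·(I + t·N), where N is the 2×2 nilpotent shift.
  For a 1×1 block at λ = 2: exp(t · [2]) = [e^(2t)].

After assembling e^{tJ} and conjugating by P, we get:

e^{tA} =
  [exp(2*t), 0, 0]
  [-3*t*exp(2*t), exp(2*t), 0]
  [t*exp(2*t), 0, exp(2*t)]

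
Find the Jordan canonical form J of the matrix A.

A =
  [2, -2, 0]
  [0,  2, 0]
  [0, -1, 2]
J_2(2) ⊕ J_1(2)

The characteristic polynomial is
  det(x·I − A) = x^3 - 6*x^2 + 12*x - 8 = (x - 2)^3

Eigenvalues and multiplicities (the geometric multiplicity of λ is n − rank(A − λI), which equals the number of Jordan blocks for λ):
  λ = 2: algebraic multiplicity = 3, geometric multiplicity = 2

Determining the block sizes for each eigenvalue:
  λ = 2: 2 blocks summing to 3 forces exactly one block of size 2 and the rest size 1 → block sizes [2, 1]

Assembling the blocks gives a Jordan form
J =
  [2, 1, 0]
  [0, 2, 0]
  [0, 0, 2]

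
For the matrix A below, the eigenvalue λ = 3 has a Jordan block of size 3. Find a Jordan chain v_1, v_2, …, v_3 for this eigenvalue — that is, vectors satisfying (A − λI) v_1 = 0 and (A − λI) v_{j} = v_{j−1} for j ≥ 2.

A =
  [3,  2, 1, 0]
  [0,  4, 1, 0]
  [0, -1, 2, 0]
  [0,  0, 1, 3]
A Jordan chain for λ = 3 of length 3:
v_1 = (1, 0, 0, -1)ᵀ
v_2 = (2, 1, -1, 0)ᵀ
v_3 = (0, 1, 0, 0)ᵀ

Let N = A − (3)·I. We want v_3 with N^3 v_3 = 0 but N^2 v_3 ≠ 0; then v_{j-1} := N · v_j for j = 3, …, 2.

Pick v_3 = (0, 1, 0, 0)ᵀ.
Then v_2 = N · v_3 = (2, 1, -1, 0)ᵀ.
Then v_1 = N · v_2 = (1, 0, 0, -1)ᵀ.

Sanity check: (A − (3)·I) v_1 = (0, 0, 0, 0)ᵀ = 0. ✓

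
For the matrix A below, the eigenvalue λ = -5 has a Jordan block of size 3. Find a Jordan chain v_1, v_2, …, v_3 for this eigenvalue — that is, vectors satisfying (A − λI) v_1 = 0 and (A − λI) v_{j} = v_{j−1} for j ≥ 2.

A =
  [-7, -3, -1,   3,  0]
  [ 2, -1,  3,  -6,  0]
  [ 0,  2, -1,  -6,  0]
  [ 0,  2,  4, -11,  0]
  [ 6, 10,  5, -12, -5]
A Jordan chain for λ = -5 of length 3:
v_1 = (-2, 4, 4, 4, 8)ᵀ
v_2 = (-2, 2, 0, 0, 6)ᵀ
v_3 = (1, 0, 0, 0, 0)ᵀ

Let N = A − (-5)·I. We want v_3 with N^3 v_3 = 0 but N^2 v_3 ≠ 0; then v_{j-1} := N · v_j for j = 3, …, 2.

Pick v_3 = (1, 0, 0, 0, 0)ᵀ.
Then v_2 = N · v_3 = (-2, 2, 0, 0, 6)ᵀ.
Then v_1 = N · v_2 = (-2, 4, 4, 4, 8)ᵀ.

Sanity check: (A − (-5)·I) v_1 = (0, 0, 0, 0, 0)ᵀ = 0. ✓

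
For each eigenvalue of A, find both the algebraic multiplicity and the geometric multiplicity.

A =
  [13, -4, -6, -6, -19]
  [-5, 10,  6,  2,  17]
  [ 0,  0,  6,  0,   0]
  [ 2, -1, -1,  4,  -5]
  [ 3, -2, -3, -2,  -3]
λ = 6: alg = 5, geom = 2

Step 1 — factor the characteristic polynomial to read off the algebraic multiplicities:
  χ_A(x) = (x - 6)^5

Step 2 — compute geometric multiplicities via the rank-nullity identity g(λ) = n − rank(A − λI):
  rank(A − (6)·I) = 3, so dim ker(A − (6)·I) = n − 3 = 2

Summary:
  λ = 6: algebraic multiplicity = 5, geometric multiplicity = 2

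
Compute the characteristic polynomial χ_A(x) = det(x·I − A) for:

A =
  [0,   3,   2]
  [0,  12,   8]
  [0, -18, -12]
x^3

Expanding det(x·I − A) (e.g. by cofactor expansion or by noting that A is similar to its Jordan form J, which has the same characteristic polynomial as A) gives
  χ_A(x) = x^3
which factors as x^3. The eigenvalues (with algebraic multiplicities) are λ = 0 with multiplicity 3.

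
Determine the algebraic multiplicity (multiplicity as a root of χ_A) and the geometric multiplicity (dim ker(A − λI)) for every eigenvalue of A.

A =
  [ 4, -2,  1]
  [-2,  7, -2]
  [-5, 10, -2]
λ = 3: alg = 3, geom = 2

Step 1 — factor the characteristic polynomial to read off the algebraic multiplicities:
  χ_A(x) = (x - 3)^3

Step 2 — compute geometric multiplicities via the rank-nullity identity g(λ) = n − rank(A − λI):
  rank(A − (3)·I) = 1, so dim ker(A − (3)·I) = n − 1 = 2

Summary:
  λ = 3: algebraic multiplicity = 3, geometric multiplicity = 2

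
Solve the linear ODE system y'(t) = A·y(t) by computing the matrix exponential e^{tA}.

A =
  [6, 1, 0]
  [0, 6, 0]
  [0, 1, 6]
e^{tA} =
  [exp(6*t), t*exp(6*t), 0]
  [0, exp(6*t), 0]
  [0, t*exp(6*t), exp(6*t)]

Strategy: write A = P · J · P⁻¹ where J is a Jordan canonical form, so e^{tA} = P · e^{tJ} · P⁻¹, and e^{tJ} can be computed block-by-block.

A has Jordan form
J =
  [6, 1, 0]
  [0, 6, 0]
  [0, 0, 6]
(up to reordering of blocks).

Per-block formulas:
  For a 1×1 block at λ = 6: exp(t · [6]) = [e^(6t)].
  For a 2×2 Jordan block J_2(6): exp(t · J_2(6)) = e^(6t)·(I + t·N), where N is the 2×2 nilpotent shift.

After assembling e^{tJ} and conjugating by P, we get:

e^{tA} =
  [exp(6*t), t*exp(6*t), 0]
  [0, exp(6*t), 0]
  [0, t*exp(6*t), exp(6*t)]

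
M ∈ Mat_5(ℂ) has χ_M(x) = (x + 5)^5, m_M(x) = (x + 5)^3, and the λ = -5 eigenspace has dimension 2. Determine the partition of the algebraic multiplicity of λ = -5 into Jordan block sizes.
Block sizes for λ = -5: [3, 2]

Step 1 — from the characteristic polynomial, algebraic multiplicity of λ = -5 is 5. From dim ker(M − (-5)·I) = 2, there are exactly 2 Jordan blocks for λ = -5.
Step 2 — from the minimal polynomial, the factor (x + 5)^3 tells us the largest block for λ = -5 has size 3.
Step 3 — with total size 5, 2 blocks, and largest block 3, the block sizes (in nonincreasing order) are [3, 2].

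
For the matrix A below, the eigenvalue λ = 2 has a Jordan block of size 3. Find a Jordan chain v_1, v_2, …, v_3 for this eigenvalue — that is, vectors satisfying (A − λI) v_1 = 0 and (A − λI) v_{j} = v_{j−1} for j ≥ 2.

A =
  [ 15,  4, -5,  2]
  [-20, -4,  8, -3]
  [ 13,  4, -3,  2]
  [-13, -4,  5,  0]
A Jordan chain for λ = 2 of length 3:
v_1 = (-2, 3, -2, 2)ᵀ
v_2 = (13, -20, 13, -13)ᵀ
v_3 = (1, 0, 0, 0)ᵀ

Let N = A − (2)·I. We want v_3 with N^3 v_3 = 0 but N^2 v_3 ≠ 0; then v_{j-1} := N · v_j for j = 3, …, 2.

Pick v_3 = (1, 0, 0, 0)ᵀ.
Then v_2 = N · v_3 = (13, -20, 13, -13)ᵀ.
Then v_1 = N · v_2 = (-2, 3, -2, 2)ᵀ.

Sanity check: (A − (2)·I) v_1 = (0, 0, 0, 0)ᵀ = 0. ✓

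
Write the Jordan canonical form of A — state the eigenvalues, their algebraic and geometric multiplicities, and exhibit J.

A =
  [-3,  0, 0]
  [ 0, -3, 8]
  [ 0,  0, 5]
J_1(-3) ⊕ J_1(-3) ⊕ J_1(5)

The characteristic polynomial is
  det(x·I − A) = x^3 + x^2 - 21*x - 45 = (x - 5)*(x + 3)^2

Eigenvalues and multiplicities (the geometric multiplicity of λ is n − rank(A − λI), which equals the number of Jordan blocks for λ):
  λ = -3: algebraic multiplicity = 2, geometric multiplicity = 2
  λ = 5: algebraic multiplicity = 1, geometric multiplicity = 1

Determining the block sizes for each eigenvalue:
  λ = -3: gm = am = 2, so every block has size 1 → block sizes [1, 1]
  λ = 5: one block (gm = 1), so the single block has size am = 1 → block sizes [1]

Assembling the blocks gives a Jordan form
J =
  [-3,  0, 0]
  [ 0, -3, 0]
  [ 0,  0, 5]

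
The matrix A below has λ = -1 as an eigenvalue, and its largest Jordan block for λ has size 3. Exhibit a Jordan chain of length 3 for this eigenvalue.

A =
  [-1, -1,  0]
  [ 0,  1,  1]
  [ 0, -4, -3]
A Jordan chain for λ = -1 of length 3:
v_1 = (-2, 0, 0)ᵀ
v_2 = (-1, 2, -4)ᵀ
v_3 = (0, 1, 0)ᵀ

Let N = A − (-1)·I. We want v_3 with N^3 v_3 = 0 but N^2 v_3 ≠ 0; then v_{j-1} := N · v_j for j = 3, …, 2.

Pick v_3 = (0, 1, 0)ᵀ.
Then v_2 = N · v_3 = (-1, 2, -4)ᵀ.
Then v_1 = N · v_2 = (-2, 0, 0)ᵀ.

Sanity check: (A − (-1)·I) v_1 = (0, 0, 0)ᵀ = 0. ✓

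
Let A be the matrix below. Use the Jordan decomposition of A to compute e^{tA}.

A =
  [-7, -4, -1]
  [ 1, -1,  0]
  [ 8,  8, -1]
e^{tA} =
  [2*t^2*exp(-3*t) - 4*t*exp(-3*t) + exp(-3*t), -4*t*exp(-3*t), t^2*exp(-3*t) - t*exp(-3*t)]
  [-t^2*exp(-3*t) + t*exp(-3*t), 2*t*exp(-3*t) + exp(-3*t), -t^2*exp(-3*t)/2]
  [-4*t^2*exp(-3*t) + 8*t*exp(-3*t), 8*t*exp(-3*t), -2*t^2*exp(-3*t) + 2*t*exp(-3*t) + exp(-3*t)]

Strategy: write A = P · J · P⁻¹ where J is a Jordan canonical form, so e^{tA} = P · e^{tJ} · P⁻¹, and e^{tJ} can be computed block-by-block.

A has Jordan form
J =
  [-3,  1,  0]
  [ 0, -3,  1]
  [ 0,  0, -3]
(up to reordering of blocks).

Per-block formulas:
  For a 3×3 Jordan block J_3(-3): exp(t · J_3(-3)) = e^(-3t)·(I + t·N + (t^2/2)·N^2), where N is the 3×3 nilpotent shift.

After assembling e^{tJ} and conjugating by P, we get:

e^{tA} =
  [2*t^2*exp(-3*t) - 4*t*exp(-3*t) + exp(-3*t), -4*t*exp(-3*t), t^2*exp(-3*t) - t*exp(-3*t)]
  [-t^2*exp(-3*t) + t*exp(-3*t), 2*t*exp(-3*t) + exp(-3*t), -t^2*exp(-3*t)/2]
  [-4*t^2*exp(-3*t) + 8*t*exp(-3*t), 8*t*exp(-3*t), -2*t^2*exp(-3*t) + 2*t*exp(-3*t) + exp(-3*t)]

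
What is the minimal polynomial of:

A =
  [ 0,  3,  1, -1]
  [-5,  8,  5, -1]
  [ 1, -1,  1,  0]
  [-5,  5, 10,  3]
x^2 - 6*x + 9

The characteristic polynomial is χ_A(x) = (x - 3)^4, so the eigenvalues are known. The minimal polynomial is
  m_A(x) = Π_λ (x − λ)^{k_λ}
where k_λ is the size of the *largest* Jordan block for λ (equivalently, the smallest k with (A − λI)^k v = 0 for every generalised eigenvector v of λ).

  λ = 3: largest Jordan block has size 2, contributing (x − 3)^2

So m_A(x) = (x - 3)^2 = x^2 - 6*x + 9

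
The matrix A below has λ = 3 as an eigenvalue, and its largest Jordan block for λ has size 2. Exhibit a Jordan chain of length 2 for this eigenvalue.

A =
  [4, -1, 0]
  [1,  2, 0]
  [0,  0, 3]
A Jordan chain for λ = 3 of length 2:
v_1 = (1, 1, 0)ᵀ
v_2 = (1, 0, 0)ᵀ

Let N = A − (3)·I. We want v_2 with N^2 v_2 = 0 but N^1 v_2 ≠ 0; then v_{j-1} := N · v_j for j = 2, …, 2.

Pick v_2 = (1, 0, 0)ᵀ.
Then v_1 = N · v_2 = (1, 1, 0)ᵀ.

Sanity check: (A − (3)·I) v_1 = (0, 0, 0)ᵀ = 0. ✓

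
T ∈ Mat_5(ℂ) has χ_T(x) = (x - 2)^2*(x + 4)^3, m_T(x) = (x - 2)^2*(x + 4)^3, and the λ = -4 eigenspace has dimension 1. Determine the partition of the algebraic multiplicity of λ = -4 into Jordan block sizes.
Block sizes for λ = -4: [3]

Step 1 — from the characteristic polynomial, algebraic multiplicity of λ = -4 is 3. From dim ker(T − (-4)·I) = 1, there are exactly 1 Jordan blocks for λ = -4.
Step 2 — from the minimal polynomial, the factor (x + 4)^3 tells us the largest block for λ = -4 has size 3.
Step 3 — with total size 3, 1 blocks, and largest block 3, the block sizes (in nonincreasing order) are [3].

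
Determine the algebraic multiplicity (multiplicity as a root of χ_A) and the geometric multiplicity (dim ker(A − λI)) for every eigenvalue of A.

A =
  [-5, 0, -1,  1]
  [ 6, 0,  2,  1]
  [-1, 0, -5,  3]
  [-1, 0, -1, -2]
λ = -4: alg = 3, geom = 1; λ = 0: alg = 1, geom = 1

Step 1 — factor the characteristic polynomial to read off the algebraic multiplicities:
  χ_A(x) = x*(x + 4)^3

Step 2 — compute geometric multiplicities via the rank-nullity identity g(λ) = n − rank(A − λI):
  rank(A − (-4)·I) = 3, so dim ker(A − (-4)·I) = n − 3 = 1
  rank(A − (0)·I) = 3, so dim ker(A − (0)·I) = n − 3 = 1

Summary:
  λ = -4: algebraic multiplicity = 3, geometric multiplicity = 1
  λ = 0: algebraic multiplicity = 1, geometric multiplicity = 1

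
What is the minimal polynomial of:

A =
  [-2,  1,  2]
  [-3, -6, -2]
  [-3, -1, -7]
x^2 + 10*x + 25

The characteristic polynomial is χ_A(x) = (x + 5)^3, so the eigenvalues are known. The minimal polynomial is
  m_A(x) = Π_λ (x − λ)^{k_λ}
where k_λ is the size of the *largest* Jordan block for λ (equivalently, the smallest k with (A − λI)^k v = 0 for every generalised eigenvector v of λ).

  λ = -5: largest Jordan block has size 2, contributing (x + 5)^2

So m_A(x) = (x + 5)^2 = x^2 + 10*x + 25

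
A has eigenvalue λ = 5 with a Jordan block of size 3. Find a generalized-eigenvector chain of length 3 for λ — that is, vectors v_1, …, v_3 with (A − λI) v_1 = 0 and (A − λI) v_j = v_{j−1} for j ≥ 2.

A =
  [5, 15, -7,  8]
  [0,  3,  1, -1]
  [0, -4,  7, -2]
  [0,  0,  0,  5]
A Jordan chain for λ = 5 of length 3:
v_1 = (-2, 0, 0, 0)ᵀ
v_2 = (15, -2, -4, 0)ᵀ
v_3 = (0, 1, 0, 0)ᵀ

Let N = A − (5)·I. We want v_3 with N^3 v_3 = 0 but N^2 v_3 ≠ 0; then v_{j-1} := N · v_j for j = 3, …, 2.

Pick v_3 = (0, 1, 0, 0)ᵀ.
Then v_2 = N · v_3 = (15, -2, -4, 0)ᵀ.
Then v_1 = N · v_2 = (-2, 0, 0, 0)ᵀ.

Sanity check: (A − (5)·I) v_1 = (0, 0, 0, 0)ᵀ = 0. ✓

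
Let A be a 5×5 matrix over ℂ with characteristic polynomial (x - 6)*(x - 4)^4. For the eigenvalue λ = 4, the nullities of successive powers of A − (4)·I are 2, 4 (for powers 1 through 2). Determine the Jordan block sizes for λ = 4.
Block sizes for λ = 4: [2, 2]

From the dimensions of kernels of powers, the number of Jordan blocks of size at least j is d_j − d_{j−1} where d_j = dim ker(N^j) (with d_0 = 0). Computing the differences gives [2, 2].
The number of blocks of size exactly k is (#blocks of size ≥ k) − (#blocks of size ≥ k + 1), so the partition is: 2 block(s) of size 2.
In nonincreasing order the block sizes are [2, 2].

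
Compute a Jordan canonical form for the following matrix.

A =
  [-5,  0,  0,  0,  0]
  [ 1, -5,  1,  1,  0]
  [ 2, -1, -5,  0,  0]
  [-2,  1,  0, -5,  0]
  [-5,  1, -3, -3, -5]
J_3(-5) ⊕ J_1(-5) ⊕ J_1(-5)

The characteristic polynomial is
  det(x·I − A) = x^5 + 25*x^4 + 250*x^3 + 1250*x^2 + 3125*x + 3125 = (x + 5)^5

Eigenvalues and multiplicities (the geometric multiplicity of λ is n − rank(A − λI), which equals the number of Jordan blocks for λ):
  λ = -5: algebraic multiplicity = 5, geometric multiplicity = 3

Determining the block sizes for each eigenvalue:
  λ = -5: with am = 5 and gm = 3, the partition is not yet determined (e.g. several partitions of 5 into 3 parts exist). Let N = A − (-5)·I. Computing rank(N^1) = 2, rank(N^2) = 1, rank(N^3) = 0; the number of blocks of size ≥ j is rank(N^{j−1}) − rank(N^j), giving [3, 1, 1]. So we have 1 block(s) of size 3, 2 block(s) of size 1 → block sizes [3, 1, 1]

Assembling the blocks gives a Jordan form
J =
  [-5,  1,  0,  0,  0]
  [ 0, -5,  1,  0,  0]
  [ 0,  0, -5,  0,  0]
  [ 0,  0,  0, -5,  0]
  [ 0,  0,  0,  0, -5]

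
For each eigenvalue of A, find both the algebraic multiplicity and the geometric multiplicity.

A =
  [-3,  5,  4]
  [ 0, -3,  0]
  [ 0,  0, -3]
λ = -3: alg = 3, geom = 2

Step 1 — factor the characteristic polynomial to read off the algebraic multiplicities:
  χ_A(x) = (x + 3)^3

Step 2 — compute geometric multiplicities via the rank-nullity identity g(λ) = n − rank(A − λI):
  rank(A − (-3)·I) = 1, so dim ker(A − (-3)·I) = n − 1 = 2

Summary:
  λ = -3: algebraic multiplicity = 3, geometric multiplicity = 2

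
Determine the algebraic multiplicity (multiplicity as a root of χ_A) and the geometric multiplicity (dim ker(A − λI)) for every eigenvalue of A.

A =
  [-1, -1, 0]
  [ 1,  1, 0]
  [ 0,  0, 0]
λ = 0: alg = 3, geom = 2

Step 1 — factor the characteristic polynomial to read off the algebraic multiplicities:
  χ_A(x) = x^3

Step 2 — compute geometric multiplicities via the rank-nullity identity g(λ) = n − rank(A − λI):
  rank(A − (0)·I) = 1, so dim ker(A − (0)·I) = n − 1 = 2

Summary:
  λ = 0: algebraic multiplicity = 3, geometric multiplicity = 2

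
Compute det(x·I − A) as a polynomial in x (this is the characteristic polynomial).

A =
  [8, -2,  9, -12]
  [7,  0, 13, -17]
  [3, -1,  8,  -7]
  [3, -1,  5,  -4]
x^4 - 12*x^3 + 54*x^2 - 108*x + 81

Expanding det(x·I − A) (e.g. by cofactor expansion or by noting that A is similar to its Jordan form J, which has the same characteristic polynomial as A) gives
  χ_A(x) = x^4 - 12*x^3 + 54*x^2 - 108*x + 81
which factors as (x - 3)^4. The eigenvalues (with algebraic multiplicities) are λ = 3 with multiplicity 4.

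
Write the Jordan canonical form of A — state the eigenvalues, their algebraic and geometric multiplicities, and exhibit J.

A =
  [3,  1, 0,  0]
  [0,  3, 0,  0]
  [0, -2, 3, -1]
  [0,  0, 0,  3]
J_2(3) ⊕ J_2(3)

The characteristic polynomial is
  det(x·I − A) = x^4 - 12*x^3 + 54*x^2 - 108*x + 81 = (x - 3)^4

Eigenvalues and multiplicities (the geometric multiplicity of λ is n − rank(A − λI), which equals the number of Jordan blocks for λ):
  λ = 3: algebraic multiplicity = 4, geometric multiplicity = 2

Determining the block sizes for each eigenvalue:
  λ = 3: with am = 4 and gm = 2, the partition is not yet determined (e.g. several partitions of 4 into 2 parts exist). Let N = A − (3)·I. Computing rank(N^1) = 2, rank(N^2) = 0; the number of blocks of size ≥ j is rank(N^{j−1}) − rank(N^j), giving [2, 2]. So we have 2 block(s) of size 2 → block sizes [2, 2]

Assembling the blocks gives a Jordan form
J =
  [3, 1, 0, 0]
  [0, 3, 0, 0]
  [0, 0, 3, 1]
  [0, 0, 0, 3]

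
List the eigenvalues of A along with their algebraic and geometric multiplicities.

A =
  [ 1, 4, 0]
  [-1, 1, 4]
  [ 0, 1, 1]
λ = 1: alg = 3, geom = 1

Step 1 — factor the characteristic polynomial to read off the algebraic multiplicities:
  χ_A(x) = (x - 1)^3

Step 2 — compute geometric multiplicities via the rank-nullity identity g(λ) = n − rank(A − λI):
  rank(A − (1)·I) = 2, so dim ker(A − (1)·I) = n − 2 = 1

Summary:
  λ = 1: algebraic multiplicity = 3, geometric multiplicity = 1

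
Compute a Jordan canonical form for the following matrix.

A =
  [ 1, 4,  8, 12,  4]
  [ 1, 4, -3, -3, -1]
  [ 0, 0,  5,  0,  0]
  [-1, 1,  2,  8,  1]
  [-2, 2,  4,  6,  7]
J_3(5) ⊕ J_1(5) ⊕ J_1(5)

The characteristic polynomial is
  det(x·I − A) = x^5 - 25*x^4 + 250*x^3 - 1250*x^2 + 3125*x - 3125 = (x - 5)^5

Eigenvalues and multiplicities (the geometric multiplicity of λ is n − rank(A − λI), which equals the number of Jordan blocks for λ):
  λ = 5: algebraic multiplicity = 5, geometric multiplicity = 3

Determining the block sizes for each eigenvalue:
  λ = 5: with am = 5 and gm = 3, the partition is not yet determined (e.g. several partitions of 5 into 3 parts exist). Let N = A − (5)·I. Computing rank(N^1) = 2, rank(N^2) = 1, rank(N^3) = 0; the number of blocks of size ≥ j is rank(N^{j−1}) − rank(N^j), giving [3, 1, 1]. So we have 1 block(s) of size 3, 2 block(s) of size 1 → block sizes [3, 1, 1]

Assembling the blocks gives a Jordan form
J =
  [5, 1, 0, 0, 0]
  [0, 5, 1, 0, 0]
  [0, 0, 5, 0, 0]
  [0, 0, 0, 5, 0]
  [0, 0, 0, 0, 5]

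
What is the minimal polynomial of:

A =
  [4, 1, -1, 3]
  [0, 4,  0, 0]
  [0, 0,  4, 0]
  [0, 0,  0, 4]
x^2 - 8*x + 16

The characteristic polynomial is χ_A(x) = (x - 4)^4, so the eigenvalues are known. The minimal polynomial is
  m_A(x) = Π_λ (x − λ)^{k_λ}
where k_λ is the size of the *largest* Jordan block for λ (equivalently, the smallest k with (A − λI)^k v = 0 for every generalised eigenvector v of λ).

  λ = 4: largest Jordan block has size 2, contributing (x − 4)^2

So m_A(x) = (x - 4)^2 = x^2 - 8*x + 16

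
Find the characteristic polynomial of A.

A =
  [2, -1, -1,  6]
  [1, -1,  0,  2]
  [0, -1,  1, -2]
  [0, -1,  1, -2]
x^4

Expanding det(x·I − A) (e.g. by cofactor expansion or by noting that A is similar to its Jordan form J, which has the same characteristic polynomial as A) gives
  χ_A(x) = x^4
which factors as x^4. The eigenvalues (with algebraic multiplicities) are λ = 0 with multiplicity 4.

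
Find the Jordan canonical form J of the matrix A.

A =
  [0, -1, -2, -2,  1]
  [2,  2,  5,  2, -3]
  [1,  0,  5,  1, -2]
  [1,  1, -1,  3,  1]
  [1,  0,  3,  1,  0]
J_3(2) ⊕ J_2(2)

The characteristic polynomial is
  det(x·I − A) = x^5 - 10*x^4 + 40*x^3 - 80*x^2 + 80*x - 32 = (x - 2)^5

Eigenvalues and multiplicities (the geometric multiplicity of λ is n − rank(A − λI), which equals the number of Jordan blocks for λ):
  λ = 2: algebraic multiplicity = 5, geometric multiplicity = 2

Determining the block sizes for each eigenvalue:
  λ = 2: with am = 5 and gm = 2, the partition is not yet determined (e.g. several partitions of 5 into 2 parts exist). Let N = A − (2)·I. Computing rank(N^1) = 3, rank(N^2) = 1, rank(N^3) = 0; the number of blocks of size ≥ j is rank(N^{j−1}) − rank(N^j), giving [2, 2, 1]. So we have 1 block(s) of size 3, 1 block(s) of size 2 → block sizes [3, 2]

Assembling the blocks gives a Jordan form
J =
  [2, 1, 0, 0, 0]
  [0, 2, 1, 0, 0]
  [0, 0, 2, 0, 0]
  [0, 0, 0, 2, 1]
  [0, 0, 0, 0, 2]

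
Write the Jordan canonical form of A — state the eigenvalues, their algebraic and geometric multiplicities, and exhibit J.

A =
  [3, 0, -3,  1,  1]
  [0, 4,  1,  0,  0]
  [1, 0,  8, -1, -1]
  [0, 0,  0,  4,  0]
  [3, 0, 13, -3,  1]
J_3(4) ⊕ J_1(4) ⊕ J_1(4)

The characteristic polynomial is
  det(x·I − A) = x^5 - 20*x^4 + 160*x^3 - 640*x^2 + 1280*x - 1024 = (x - 4)^5

Eigenvalues and multiplicities (the geometric multiplicity of λ is n − rank(A − λI), which equals the number of Jordan blocks for λ):
  λ = 4: algebraic multiplicity = 5, geometric multiplicity = 3

Determining the block sizes for each eigenvalue:
  λ = 4: with am = 5 and gm = 3, the partition is not yet determined (e.g. several partitions of 5 into 3 parts exist). Let N = A − (4)·I. Computing rank(N^1) = 2, rank(N^2) = 1, rank(N^3) = 0; the number of blocks of size ≥ j is rank(N^{j−1}) − rank(N^j), giving [3, 1, 1]. So we have 1 block(s) of size 3, 2 block(s) of size 1 → block sizes [3, 1, 1]

Assembling the blocks gives a Jordan form
J =
  [4, 1, 0, 0, 0]
  [0, 4, 1, 0, 0]
  [0, 0, 4, 0, 0]
  [0, 0, 0, 4, 0]
  [0, 0, 0, 0, 4]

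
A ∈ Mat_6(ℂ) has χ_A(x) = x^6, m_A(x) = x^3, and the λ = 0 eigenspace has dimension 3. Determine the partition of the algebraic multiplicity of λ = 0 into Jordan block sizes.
Block sizes for λ = 0: [3, 2, 1]

Step 1 — from the characteristic polynomial, algebraic multiplicity of λ = 0 is 6. From dim ker(A − (0)·I) = 3, there are exactly 3 Jordan blocks for λ = 0.
Step 2 — from the minimal polynomial, the factor (x − 0)^3 tells us the largest block for λ = 0 has size 3.
Step 3 — with total size 6, 3 blocks, and largest block 3, the block sizes (in nonincreasing order) are [3, 2, 1].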